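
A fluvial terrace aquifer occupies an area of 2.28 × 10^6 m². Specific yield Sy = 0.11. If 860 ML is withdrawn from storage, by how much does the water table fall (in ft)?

Δh ≈ 11.3 ft

ΔV = 860 ML = 8.6 × 10^5 m³
Δh = ΔV / (Sy × A) = 8.6 × 10^5 m³ / (0.11 × 2.28 × 10^6 m²) = 3.429 m
Δh = 3.429 m = 11.25 ft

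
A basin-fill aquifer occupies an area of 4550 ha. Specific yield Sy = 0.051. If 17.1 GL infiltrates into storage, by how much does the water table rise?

Δh ≈ 7.37 m

A = 4550 ha = 4.55 × 10^7 m²
ΔV = 17.1 GL = 1.71 × 10^7 m³
Δh = ΔV / (Sy × A) = 1.71 × 10^7 m³ / (0.051 × 4.55 × 10^7 m²) = 7.369 m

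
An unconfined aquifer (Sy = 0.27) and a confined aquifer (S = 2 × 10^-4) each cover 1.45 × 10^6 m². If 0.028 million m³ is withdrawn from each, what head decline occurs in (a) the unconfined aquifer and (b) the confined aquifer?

Δh_u ≈ 0.0715 m; Δh_c ≈ 96.6 m

ΔV = 0.028 million m³ = 28000 m³
Unconfined: Δh_u = ΔV/(Sy·A) = 28000/(0.27 × 1.45 × 10^6) = 0.07152 m
Confined: Δh_c = ΔV/(S·A) = 28000/(2 × 10^-4 × 1.45 × 10^6) = 96.55 m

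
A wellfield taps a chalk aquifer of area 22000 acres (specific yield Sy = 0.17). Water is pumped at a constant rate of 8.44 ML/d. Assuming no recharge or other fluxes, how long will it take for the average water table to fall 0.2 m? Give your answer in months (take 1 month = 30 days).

A = 22000 acres = 8.903 × 10^7 m²
ΔV = Sy × A × Δh = 0.17 × 8.903 × 10^7 × 0.2 = 3.027 × 10^6 m³
Q = 8.44 ML/d = 8440 m³/d
t = ΔV / Q = 3.027 × 10^6 m³ / 8440 m³/d = 358.7 d
t = 358.7 d ≈ 11.96 months

t ≈ 12 months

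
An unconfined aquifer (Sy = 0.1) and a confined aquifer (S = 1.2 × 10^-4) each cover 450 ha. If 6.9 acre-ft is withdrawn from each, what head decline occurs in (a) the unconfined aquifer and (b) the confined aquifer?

A = 450 ha = 4.5 × 10^6 m²
ΔV = 6.9 acre-ft = 8511 m³
Unconfined: Δh_u = ΔV/(Sy·A) = 8511/(0.1 × 4.5 × 10^6) = 0.01891 m
Confined: Δh_c = ΔV/(S·A) = 8511/(1.2 × 10^-4 × 4.5 × 10^6) = 15.76 m

Δh_u ≈ 0.0189 m; Δh_c ≈ 15.8 m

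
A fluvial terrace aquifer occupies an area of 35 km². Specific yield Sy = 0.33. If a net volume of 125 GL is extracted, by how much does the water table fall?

Δh ≈ 10.8 m

A = 35 km² = 3.5 × 10^7 m²
ΔV = 125 GL = 1.25 × 10^8 m³
Δh = ΔV / (Sy × A) = 1.25 × 10^8 m³ / (0.33 × 3.5 × 10^7 m²) = 10.82 m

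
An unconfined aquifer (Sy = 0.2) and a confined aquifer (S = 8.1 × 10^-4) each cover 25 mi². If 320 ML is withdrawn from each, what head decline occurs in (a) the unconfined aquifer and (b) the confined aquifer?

Δh_u ≈ 0.0247 m; Δh_c ≈ 6.1 m

A = 25 mi² = 6.475 × 10^7 m²
ΔV = 320 ML = 3.2 × 10^5 m³
Unconfined: Δh_u = ΔV/(Sy·A) = 3.2 × 10^5/(0.2 × 6.475 × 10^7) = 0.02471 m
Confined: Δh_c = ΔV/(S·A) = 3.2 × 10^5/(8.1 × 10^-4 × 6.475 × 10^7) = 6.101 m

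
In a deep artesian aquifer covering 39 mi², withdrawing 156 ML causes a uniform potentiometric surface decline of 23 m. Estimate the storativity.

A = 39 mi² = 1.01 × 10^8 m²
ΔV = 156 ML = 1.56 × 10^5 m³
S = ΔV / (A × Δh) = 1.56 × 10^5 m³ / (1.01 × 10^8 m² × 23 m) = 6.715 × 10^-5

S ≈ 6.7 × 10^-5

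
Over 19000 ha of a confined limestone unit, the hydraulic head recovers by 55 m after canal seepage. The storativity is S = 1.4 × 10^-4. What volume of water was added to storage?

ΔV ≈ 1.46 × 10^6 m³

A = 19000 ha = 1.9 × 10^8 m²
ΔV = S × A × Δh = 1.4 × 10^-4 × 1.9 × 10^8 m² × 55 m = 1.463 × 10^6 m³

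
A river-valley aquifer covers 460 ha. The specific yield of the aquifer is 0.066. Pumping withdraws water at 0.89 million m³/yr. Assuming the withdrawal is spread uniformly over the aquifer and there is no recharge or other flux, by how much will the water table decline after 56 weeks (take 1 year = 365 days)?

A = 460 ha = 4.6 × 10^6 m²
Q = 0.89 million m³/yr = 2438 m³/d
t = 56 weeks = 392 d
ΔV = Q × t = 2438 m³/d × 392 d = 9.558 × 10^5 m³
Δh = ΔV / (Sy × A) = 9.558 × 10^5 / (0.066 × 4.6 × 10^6) = 3.148 m

Δh ≈ 3.15 m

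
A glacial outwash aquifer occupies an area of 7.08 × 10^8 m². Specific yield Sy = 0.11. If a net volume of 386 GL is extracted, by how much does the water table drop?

ΔV = 386 GL = 3.86 × 10^8 m³
Δh = ΔV / (Sy × A) = 3.86 × 10^8 m³ / (0.11 × 7.08 × 10^8 m²) = 4.956 m

Δh ≈ 4.96 m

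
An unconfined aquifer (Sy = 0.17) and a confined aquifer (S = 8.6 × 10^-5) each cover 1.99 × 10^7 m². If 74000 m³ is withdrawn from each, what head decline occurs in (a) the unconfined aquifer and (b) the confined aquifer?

Δh_u ≈ 0.0219 m; Δh_c ≈ 43.2 m

Unconfined: Δh_u = ΔV/(Sy·A) = 74000/(0.17 × 1.99 × 10^7) = 0.02187 m
Confined: Δh_c = ΔV/(S·A) = 74000/(8.6 × 10^-5 × 1.99 × 10^7) = 43.24 m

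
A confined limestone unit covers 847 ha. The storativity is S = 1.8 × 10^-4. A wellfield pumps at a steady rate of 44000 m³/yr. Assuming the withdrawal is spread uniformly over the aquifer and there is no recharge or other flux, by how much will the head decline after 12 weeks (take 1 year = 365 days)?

Δh ≈ 6.64 m

A = 847 ha = 8.47 × 10^6 m²
Q = 44000 m³/yr = 120.5 m³/d
t = 12 weeks = 84 d
ΔV = Q × t = 120.5 m³/d × 84 d = 10130 m³
Δh = ΔV / (S × A) = 10130 / (1.8 × 10^-4 × 8.47 × 10^6) = 6.642 m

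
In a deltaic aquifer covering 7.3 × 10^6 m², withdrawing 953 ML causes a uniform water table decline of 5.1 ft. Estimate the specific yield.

Δh = 5.1 ft = 1.554 m
ΔV = 953 ML = 9.53 × 10^5 m³
Sy = ΔV / (A × Δh) = 9.53 × 10^5 m³ / (7.3 × 10^6 m² × 1.554 m) = 0.08398

Sy ≈ 0.084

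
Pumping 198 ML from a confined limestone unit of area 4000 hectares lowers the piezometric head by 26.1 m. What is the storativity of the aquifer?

A = 4000 hectares = 4 × 10^7 m²
ΔV = 198 ML = 1.98 × 10^5 m³
S = ΔV / (A × Δh) = 1.98 × 10^5 m³ / (4 × 10^7 m² × 26.1 m) = 1.897 × 10^-4

S ≈ 1.9 × 10^-4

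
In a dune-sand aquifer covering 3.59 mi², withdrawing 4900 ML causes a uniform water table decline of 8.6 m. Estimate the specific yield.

A = 3.59 mi² = 9.298 × 10^6 m²
ΔV = 4900 ML = 4.9 × 10^6 m³
Sy = ΔV / (A × Δh) = 4.9 × 10^6 m³ / (9.298 × 10^6 m² × 8.6 m) = 0.06128

Sy ≈ 0.061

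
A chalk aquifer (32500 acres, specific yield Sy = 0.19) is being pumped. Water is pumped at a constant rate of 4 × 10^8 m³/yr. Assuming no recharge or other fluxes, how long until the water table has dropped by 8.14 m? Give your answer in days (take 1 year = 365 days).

A = 32500 acres = 1.315 × 10^8 m²
ΔV = Sy × A × Δh = 0.19 × 1.315 × 10^8 × 8.14 = 2.034 × 10^8 m³
Q = 4 × 10^8 m³/yr = 1.096 × 10^6 m³/d
t = ΔV / Q = 2.034 × 10^8 m³ / 1.096 × 10^6 m³/d = 185.6 d

t ≈ 186 days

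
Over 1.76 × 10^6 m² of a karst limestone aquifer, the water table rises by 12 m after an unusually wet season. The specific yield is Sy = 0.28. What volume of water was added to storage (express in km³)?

ΔV = Sy × A × Δh = 0.28 × 1.76 × 10^6 m² × 12 m = 5.914 × 10^6 m³
ΔV = 5.914 × 10^6 m³ = 0.005914 km³

ΔV ≈ 0.00591 km³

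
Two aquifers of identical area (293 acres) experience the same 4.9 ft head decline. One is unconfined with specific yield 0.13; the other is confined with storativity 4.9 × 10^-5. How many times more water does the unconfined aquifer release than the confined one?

A = 293 acres = 1.186 × 10^6 m²
Δh = 4.9 ft = 1.494 m
Unconfined: ΔV_u = Sy × A × Δh = 0.13 × 1.186 × 10^6 × 1.494 = 2.302 × 10^5 m³
Confined: ΔV_c = S × A × Δh = 4.9 × 10^-5 × 1.186 × 10^6 × 1.494 = 86.77 m³
Ratio = ΔV_u / ΔV_c = Sy / S = 0.13 / 4.9 × 10^-5 = 2653

ΔV_u / ΔV_c ≈ 2650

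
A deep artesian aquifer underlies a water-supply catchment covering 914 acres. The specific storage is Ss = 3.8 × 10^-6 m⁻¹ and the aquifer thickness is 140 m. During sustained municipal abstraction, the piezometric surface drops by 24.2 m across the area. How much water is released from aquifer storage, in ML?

S = Ss × b = 3.8 × 10^-6 m⁻¹ × 140 m = 5.32 × 10^-4
A = 914 acres = 3.699 × 10^6 m²
ΔV = S × A × Δh = 5.32 × 10^-4 × 3.699 × 10^6 m² × 24.2 m = 47620 m³
ΔV = 47620 m³ = 47.62 ML

ΔV ≈ 47.6 ML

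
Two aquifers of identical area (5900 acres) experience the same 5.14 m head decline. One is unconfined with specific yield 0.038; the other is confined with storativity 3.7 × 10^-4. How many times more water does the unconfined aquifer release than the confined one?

A = 5900 acres = 2.388 × 10^7 m²
Unconfined: ΔV_u = Sy × A × Δh = 0.038 × 2.388 × 10^7 × 5.14 = 4.664 × 10^6 m³
Confined: ΔV_c = S × A × Δh = 3.7 × 10^-4 × 2.388 × 10^7 × 5.14 = 45410 m³
Ratio = ΔV_u / ΔV_c = Sy / S = 0.038 / 3.7 × 10^-4 = 102.7

ΔV_u / ΔV_c ≈ 103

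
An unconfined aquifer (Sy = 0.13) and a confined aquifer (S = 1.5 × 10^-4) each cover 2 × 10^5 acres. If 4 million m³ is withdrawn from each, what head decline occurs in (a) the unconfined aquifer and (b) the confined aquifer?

Δh_u ≈ 0.038 m; Δh_c ≈ 32.9 m

A = 2 × 10^5 acres = 8.094 × 10^8 m²
ΔV = 4 million m³ = 4 × 10^6 m³
Unconfined: Δh_u = ΔV/(Sy·A) = 4 × 10^6/(0.13 × 8.094 × 10^8) = 0.03802 m
Confined: Δh_c = ΔV/(S·A) = 4 × 10^6/(1.5 × 10^-4 × 8.094 × 10^8) = 32.95 m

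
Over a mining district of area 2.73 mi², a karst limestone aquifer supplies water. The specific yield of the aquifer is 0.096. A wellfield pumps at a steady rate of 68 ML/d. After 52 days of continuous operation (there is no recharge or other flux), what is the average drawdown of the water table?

A = 2.73 mi² = 7.071 × 10^6 m²
Q = 68 ML/d = 68000 m³/d
ΔV = Q × t = 68000 m³/d × 52 d = 3.536 × 10^6 m³
Δh = ΔV / (Sy × A) = 3.536 × 10^6 / (0.096 × 7.071 × 10^6) = 5.209 m

Δh ≈ 5.21 m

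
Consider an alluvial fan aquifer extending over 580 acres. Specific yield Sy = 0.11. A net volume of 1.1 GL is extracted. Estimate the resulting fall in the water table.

A = 580 acres = 2.347 × 10^6 m²
ΔV = 1.1 GL = 1.1 × 10^6 m³
Δh = ΔV / (Sy × A) = 1.1 × 10^6 m³ / (0.11 × 2.347 × 10^6 m²) = 4.26 m

Δh ≈ 4.26 m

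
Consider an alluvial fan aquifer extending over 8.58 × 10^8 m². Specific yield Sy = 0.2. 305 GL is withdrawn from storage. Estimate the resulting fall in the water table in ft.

Δh ≈ 5.83 ft

ΔV = 305 GL = 3.05 × 10^8 m³
Δh = ΔV / (Sy × A) = 3.05 × 10^8 m³ / (0.2 × 8.58 × 10^8 m²) = 1.777 m
Δh = 1.777 m = 5.831 ft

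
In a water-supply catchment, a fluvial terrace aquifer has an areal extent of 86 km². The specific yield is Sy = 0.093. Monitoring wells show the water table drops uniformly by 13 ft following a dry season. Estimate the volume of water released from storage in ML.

ΔV ≈ 31700 ML

A = 86 km² = 8.6 × 10^7 m²
Δh = 13 ft = 3.962 m
ΔV = Sy × A × Δh = 0.093 × 8.6 × 10^7 m² × 3.962 m = 3.169 × 10^7 m³
ΔV = 3.169 × 10^7 m³ = 31690 ML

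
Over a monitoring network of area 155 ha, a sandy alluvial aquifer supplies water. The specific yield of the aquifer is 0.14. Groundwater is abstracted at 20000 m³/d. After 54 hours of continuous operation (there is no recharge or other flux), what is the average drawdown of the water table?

A = 155 ha = 1.55 × 10^6 m²
t = 54 hours = 2.25 d
ΔV = Q × t = 20000 m³/d × 2.25 d = 45000 m³
Δh = ΔV / (Sy × A) = 45000 / (0.14 × 1.55 × 10^6) = 0.2074 m

Δh ≈ 0.207 m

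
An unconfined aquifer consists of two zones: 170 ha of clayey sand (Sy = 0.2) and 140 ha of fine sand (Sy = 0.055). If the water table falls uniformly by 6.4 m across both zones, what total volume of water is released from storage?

ΔV ≈ 2.67 × 10^6 m³

A₁ = 170 ha = 1.7 × 10^6 m²; A₂ = 140 ha = 1.4 × 10^6 m²
ΔV₁ = 0.2 × 1.7 × 10^6 × 6.4 = 2.176 × 10^6 m³
ΔV₂ = 0.055 × 1.4 × 10^6 × 6.4 = 4.928 × 10^5 m³
ΔV = ΔV₁ + ΔV₂ = 2.669 × 10^6 m³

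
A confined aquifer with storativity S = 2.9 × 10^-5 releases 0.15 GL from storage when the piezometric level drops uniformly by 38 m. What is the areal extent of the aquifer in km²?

A ≈ 136 km²

ΔV = 0.15 GL = 1.5 × 10^5 m³
A = ΔV / (S × Δh) = 1.5 × 10^5 / (2.9 × 10^-5 × 38) = 1.361 × 10^8 m²
A = 1.361 × 10^8 m² = 136.1 km²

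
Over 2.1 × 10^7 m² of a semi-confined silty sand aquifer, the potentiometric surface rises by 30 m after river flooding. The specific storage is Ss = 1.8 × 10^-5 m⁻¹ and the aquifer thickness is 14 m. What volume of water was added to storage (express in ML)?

ΔV ≈ 159 ML

S = Ss × b = 1.8 × 10^-5 m⁻¹ × 14 m = 2.52 × 10^-4
ΔV = S × A × Δh = 2.52 × 10^-4 × 2.1 × 10^7 m² × 30 m = 1.588 × 10^5 m³
ΔV = 1.588 × 10^5 m³ = 158.8 ML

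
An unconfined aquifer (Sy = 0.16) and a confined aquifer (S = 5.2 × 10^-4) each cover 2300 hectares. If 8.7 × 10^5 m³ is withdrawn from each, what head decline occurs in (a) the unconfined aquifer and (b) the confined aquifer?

A = 2300 hectares = 2.3 × 10^7 m²
Unconfined: Δh_u = ΔV/(Sy·A) = 8.7 × 10^5/(0.16 × 2.3 × 10^7) = 0.2364 m
Confined: Δh_c = ΔV/(S·A) = 8.7 × 10^5/(5.2 × 10^-4 × 2.3 × 10^7) = 72.74 m

Δh_u ≈ 0.236 m; Δh_c ≈ 72.7 m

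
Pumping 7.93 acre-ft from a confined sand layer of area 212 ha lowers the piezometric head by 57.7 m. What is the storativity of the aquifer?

A = 212 ha = 2.12 × 10^6 m²
ΔV = 7.93 acre-ft = 9782 m³
S = ΔV / (A × Δh) = 9782 m³ / (2.12 × 10^6 m² × 57.7 m) = 7.996 × 10^-5

S ≈ 8 × 10^-5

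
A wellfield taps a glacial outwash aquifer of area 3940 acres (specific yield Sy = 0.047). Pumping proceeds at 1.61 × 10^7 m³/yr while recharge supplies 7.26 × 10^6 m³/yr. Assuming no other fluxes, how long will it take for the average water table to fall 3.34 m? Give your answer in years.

t ≈ 0.283 years

A = 3940 acres = 1.594 × 10^7 m²
ΔV = Sy × A × Δh = 0.047 × 1.594 × 10^7 × 3.34 = 2.503 × 10^6 m³
Net withdrawal = 1.61 × 10^7 − 7.26 × 10^6 = 8.84 × 10^6 m³/yr = 24220 m³/d
t = ΔV / Q = 2.503 × 10^6 m³ / 24220 m³/d = 103.3 d
t = 103.3 d ≈ 0.2831 years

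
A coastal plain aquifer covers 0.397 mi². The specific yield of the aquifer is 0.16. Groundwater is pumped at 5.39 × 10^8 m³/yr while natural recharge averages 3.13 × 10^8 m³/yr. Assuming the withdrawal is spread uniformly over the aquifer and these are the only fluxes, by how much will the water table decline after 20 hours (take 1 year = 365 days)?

Δh ≈ 3.14 m

A = 0.397 mi² = 1.028 × 10^6 m²
Net abstraction = 5.39 × 10^8 − 3.13 × 10^8 = 2.26 × 10^8 m³/yr
Q_net = 2.26 × 10^8 m³/yr = 6.192 × 10^5 m³/d
t = 20 hours = 0.8333 d
ΔV = Q × t = 6.192 × 10^5 m³/d × 0.8333 d = 5.16 × 10^5 m³
Δh = ΔV / (Sy × A) = 5.16 × 10^5 / (0.16 × 1.028 × 10^6) = 3.136 m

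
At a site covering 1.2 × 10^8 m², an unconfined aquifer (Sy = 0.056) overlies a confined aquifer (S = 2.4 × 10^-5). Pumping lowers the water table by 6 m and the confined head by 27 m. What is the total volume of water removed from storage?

Unconfined: ΔV_u = Sy × A × Δh_u = 0.056 × 1.2 × 10^8 × 6 = 4.032 × 10^7 m³
Confined: ΔV_c = S × A × Δh_c = 2.4 × 10^-5 × 1.2 × 10^8 × 27 = 77760 m³
Total ΔV = 4.032 × 10^7 + 77760 = 4.04 × 10^7 m³

ΔV ≈ 4.04 × 10^7 m³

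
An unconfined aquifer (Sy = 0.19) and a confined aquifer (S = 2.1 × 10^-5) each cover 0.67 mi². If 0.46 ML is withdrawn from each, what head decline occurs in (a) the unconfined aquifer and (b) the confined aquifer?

Δh_u ≈ 0.0014 m; Δh_c ≈ 12.6 m

A = 0.67 mi² = 1.735 × 10^6 m²
ΔV = 0.46 ML = 460 m³
Unconfined: Δh_u = ΔV/(Sy·A) = 460/(0.19 × 1.735 × 10^6) = 0.001395 m
Confined: Δh_c = ΔV/(S·A) = 460/(2.1 × 10^-5 × 1.735 × 10^6) = 12.62 m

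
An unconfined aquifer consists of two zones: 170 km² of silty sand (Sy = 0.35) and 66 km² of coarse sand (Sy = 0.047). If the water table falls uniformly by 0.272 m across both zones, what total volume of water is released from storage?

A₁ = 170 km² = 1.7 × 10^8 m²; A₂ = 66 km² = 6.6 × 10^7 m²
ΔV₁ = 0.35 × 1.7 × 10^8 × 0.272 = 1.618 × 10^7 m³
ΔV₂ = 0.047 × 6.6 × 10^7 × 0.272 = 8.437 × 10^5 m³
ΔV = ΔV₁ + ΔV₂ = 1.703 × 10^7 m³

ΔV ≈ 1.7 × 10^7 m³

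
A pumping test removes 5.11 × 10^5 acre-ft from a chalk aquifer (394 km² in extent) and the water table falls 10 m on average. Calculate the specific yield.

Sy ≈ 0.16

A = 394 km² = 3.94 × 10^8 m²
ΔV = 5.11 × 10^5 acre-ft = 6.303 × 10^8 m³
Sy = ΔV / (A × Δh) = 6.303 × 10^8 m³ / (3.94 × 10^8 m² × 10 m) = 0.16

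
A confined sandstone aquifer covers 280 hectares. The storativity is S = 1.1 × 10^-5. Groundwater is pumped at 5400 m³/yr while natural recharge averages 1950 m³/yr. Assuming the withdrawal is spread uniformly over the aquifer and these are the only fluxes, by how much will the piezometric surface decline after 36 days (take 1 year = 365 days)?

A = 280 hectares = 2.8 × 10^6 m²
Net abstraction = 5400 − 1950 = 3450 m³/yr
Q_net = 3450 m³/yr = 9.452 m³/d
ΔV = Q × t = 9.452 m³/d × 36 d = 340.3 m³
Δh = ΔV / (S × A) = 340.3 / (1.1 × 10^-5 × 2.8 × 10^6) = 11.05 m

Δh ≈ 11 m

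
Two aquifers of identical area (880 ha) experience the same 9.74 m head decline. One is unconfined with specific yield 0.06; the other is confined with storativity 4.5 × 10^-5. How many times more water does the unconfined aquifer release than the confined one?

A = 880 ha = 8.8 × 10^6 m²
Unconfined: ΔV_u = Sy × A × Δh = 0.06 × 8.8 × 10^6 × 9.74 = 5.143 × 10^6 m³
Confined: ΔV_c = S × A × Δh = 4.5 × 10^-5 × 8.8 × 10^6 × 9.74 = 3857 m³
Ratio = ΔV_u / ΔV_c = Sy / S = 0.06 / 4.5 × 10^-5 = 1333

ΔV_u / ΔV_c ≈ 1330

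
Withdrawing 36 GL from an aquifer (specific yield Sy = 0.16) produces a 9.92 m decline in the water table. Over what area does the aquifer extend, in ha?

A ≈ 2270 ha

ΔV = 36 GL = 3.6 × 10^7 m³
A = ΔV / (Sy × Δh) = 3.6 × 10^7 / (0.16 × 9.92) = 2.268 × 10^7 m²
A = 2.268 × 10^7 m² = 2268 ha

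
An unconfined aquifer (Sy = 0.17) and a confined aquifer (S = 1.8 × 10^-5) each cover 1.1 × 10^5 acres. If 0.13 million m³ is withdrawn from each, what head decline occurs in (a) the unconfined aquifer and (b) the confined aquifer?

A = 1.1 × 10^5 acres = 4.452 × 10^8 m²
ΔV = 0.13 million m³ = 1.3 × 10^5 m³
Unconfined: Δh_u = ΔV/(Sy·A) = 1.3 × 10^5/(0.17 × 4.452 × 10^8) = 0.001718 m
Confined: Δh_c = ΔV/(S·A) = 1.3 × 10^5/(1.8 × 10^-5 × 4.452 × 10^8) = 16.22 m

Δh_u ≈ 0.00172 m; Δh_c ≈ 16.2 m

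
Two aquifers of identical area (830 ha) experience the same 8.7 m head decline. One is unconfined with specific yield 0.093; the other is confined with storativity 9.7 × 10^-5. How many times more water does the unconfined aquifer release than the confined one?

ΔV_u / ΔV_c ≈ 959

A = 830 ha = 8.3 × 10^6 m²
Unconfined: ΔV_u = Sy × A × Δh = 0.093 × 8.3 × 10^6 × 8.7 = 6.716 × 10^6 m³
Confined: ΔV_c = S × A × Δh = 9.7 × 10^-5 × 8.3 × 10^6 × 8.7 = 7004 m³
Ratio = ΔV_u / ΔV_c = Sy / S = 0.093 / 9.7 × 10^-5 = 958.8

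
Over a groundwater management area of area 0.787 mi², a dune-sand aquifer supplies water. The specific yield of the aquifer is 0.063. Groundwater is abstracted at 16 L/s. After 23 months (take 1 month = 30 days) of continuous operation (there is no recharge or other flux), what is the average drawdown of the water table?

A = 0.787 mi² = 2.038 × 10^6 m²
Q = 16 L/s = 1382 m³/d
t = 23 months = 690 d
ΔV = Q × t = 1382 m³/d × 690 d = 9.539 × 10^5 m³
Δh = ΔV / (Sy × A) = 9.539 × 10^5 / (0.063 × 2.038 × 10^6) = 7.428 m

Δh ≈ 7.43 m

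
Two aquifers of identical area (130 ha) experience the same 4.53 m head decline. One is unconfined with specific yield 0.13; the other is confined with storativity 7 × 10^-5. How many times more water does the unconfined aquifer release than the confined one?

ΔV_u / ΔV_c ≈ 1860

A = 130 ha = 1.3 × 10^6 m²
Unconfined: ΔV_u = Sy × A × Δh = 0.13 × 1.3 × 10^6 × 4.53 = 7.656 × 10^5 m³
Confined: ΔV_c = S × A × Δh = 7 × 10^-5 × 1.3 × 10^6 × 4.53 = 412.2 m³
Ratio = ΔV_u / ΔV_c = Sy / S = 0.13 / 7 × 10^-5 = 1857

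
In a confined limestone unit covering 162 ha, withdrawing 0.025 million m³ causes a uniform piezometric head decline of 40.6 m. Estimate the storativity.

S ≈ 3.8 × 10^-4

A = 162 ha = 1.62 × 10^6 m²
ΔV = 0.025 million m³ = 25000 m³
S = ΔV / (A × Δh) = 25000 m³ / (1.62 × 10^6 m² × 40.6 m) = 3.801 × 10^-4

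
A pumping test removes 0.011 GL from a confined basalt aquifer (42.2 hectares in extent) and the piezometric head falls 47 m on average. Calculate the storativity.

A = 42.2 hectares = 4.22 × 10^5 m²
ΔV = 0.011 GL = 11000 m³
S = ΔV / (A × Δh) = 11000 m³ / (4.22 × 10^5 m² × 47 m) = 5.546 × 10^-4

S ≈ 5.5 × 10^-4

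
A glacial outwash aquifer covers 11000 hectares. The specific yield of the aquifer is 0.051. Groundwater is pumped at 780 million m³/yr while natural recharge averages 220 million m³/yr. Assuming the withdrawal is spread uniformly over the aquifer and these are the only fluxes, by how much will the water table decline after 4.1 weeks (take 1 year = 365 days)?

A = 11000 hectares = 1.1 × 10^8 m²
Net abstraction = 780 − 220 = 560 million m³/yr
Q_net = 560 million m³/yr = 1.534 × 10^6 m³/d
t = 4.1 weeks = 28.7 d
ΔV = Q × t = 1.534 × 10^6 m³/d × 28.7 d = 4.403 × 10^7 m³
Δh = ΔV / (Sy × A) = 4.403 × 10^7 / (0.051 × 1.1 × 10^8) = 7.849 m

Δh ≈ 7.85 m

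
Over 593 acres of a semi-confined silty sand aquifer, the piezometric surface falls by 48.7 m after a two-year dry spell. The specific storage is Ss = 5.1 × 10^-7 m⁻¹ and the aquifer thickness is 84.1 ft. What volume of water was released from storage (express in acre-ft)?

ΔV ≈ 1.24 acre-ft

b = 84.1 ft = 25.63 m
S = Ss × b = 5.1 × 10^-7 m⁻¹ × 25.63 m = 1.307 × 10^-5
A = 593 acres = 2.4 × 10^6 m²
ΔV = S × A × Δh = 1.307 × 10^-5 × 2.4 × 10^6 m² × 48.7 m = 1528 m³
ΔV = 1528 m³ = 1.239 acre-ft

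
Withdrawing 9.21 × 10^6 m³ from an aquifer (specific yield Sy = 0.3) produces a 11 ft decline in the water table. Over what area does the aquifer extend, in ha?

Δh = 11 ft = 3.353 m
A = ΔV / (Sy × Δh) = 9.21 × 10^6 / (0.3 × 3.353) = 9.157 × 10^6 m²
A = 9.157 × 10^6 m² = 915.7 ha

A ≈ 916 ha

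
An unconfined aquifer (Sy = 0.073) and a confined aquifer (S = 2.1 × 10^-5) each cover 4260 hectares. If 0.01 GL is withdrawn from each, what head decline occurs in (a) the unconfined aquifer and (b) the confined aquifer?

A = 4260 hectares = 4.26 × 10^7 m²
ΔV = 0.01 GL = 10000 m³
Unconfined: Δh_u = ΔV/(Sy·A) = 10000/(0.073 × 4.26 × 10^7) = 0.003216 m
Confined: Δh_c = ΔV/(S·A) = 10000/(2.1 × 10^-5 × 4.26 × 10^7) = 11.18 m

Δh_u ≈ 0.00322 m; Δh_c ≈ 11.2 m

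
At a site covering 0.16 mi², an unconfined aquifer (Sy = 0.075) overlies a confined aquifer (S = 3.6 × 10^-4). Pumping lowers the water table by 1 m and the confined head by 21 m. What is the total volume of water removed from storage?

A = 0.16 mi² = 4.144 × 10^5 m²
Unconfined: ΔV_u = Sy × A × Δh_u = 0.075 × 4.144 × 10^5 × 1 = 31080 m³
Confined: ΔV_c = S × A × Δh_c = 3.6 × 10^-4 × 4.144 × 10^5 × 21 = 3133 m³
Total ΔV = 31080 + 3133 = 34210 m³

ΔV ≈ 34200 m³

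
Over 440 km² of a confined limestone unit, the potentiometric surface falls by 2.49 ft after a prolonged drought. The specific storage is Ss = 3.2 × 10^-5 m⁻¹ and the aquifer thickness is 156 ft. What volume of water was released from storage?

b = 156 ft = 47.55 m
S = Ss × b = 3.2 × 10^-5 m⁻¹ × 47.55 m = 1.522 × 10^-3
A = 440 km² = 4.4 × 10^8 m²
Δh = 2.49 ft = 0.759 m
ΔV = S × A × Δh = 0.001522 × 4.4 × 10^8 m² × 0.759 m = 5.081 × 10^5 m³

ΔV ≈ 5.08 × 10^5 m³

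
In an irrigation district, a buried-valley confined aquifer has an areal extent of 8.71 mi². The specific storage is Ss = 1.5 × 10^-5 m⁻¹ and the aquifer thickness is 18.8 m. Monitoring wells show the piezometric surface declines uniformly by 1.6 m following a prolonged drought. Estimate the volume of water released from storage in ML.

ΔV ≈ 10.2 ML

S = Ss × b = 1.5 × 10^-5 m⁻¹ × 18.8 m = 2.82 × 10^-4
A = 8.71 mi² = 2.256 × 10^7 m²
ΔV = S × A × Δh = 2.82 × 10^-4 × 2.256 × 10^7 m² × 1.6 m = 10180 m³
ΔV = 10180 m³ = 10.18 ML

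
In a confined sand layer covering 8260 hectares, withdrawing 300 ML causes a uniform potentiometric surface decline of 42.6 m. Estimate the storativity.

S ≈ 8.5 × 10^-5

A = 8260 hectares = 8.26 × 10^7 m²
ΔV = 300 ML = 3 × 10^5 m³
S = ΔV / (A × Δh) = 3 × 10^5 m³ / (8.26 × 10^7 m² × 42.6 m) = 8.526 × 10^-5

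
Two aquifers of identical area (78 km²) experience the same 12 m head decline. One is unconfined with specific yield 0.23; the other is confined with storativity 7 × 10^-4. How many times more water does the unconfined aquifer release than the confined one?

A = 78 km² = 7.8 × 10^7 m²
Unconfined: ΔV_u = Sy × A × Δh = 0.23 × 7.8 × 10^7 × 12 = 2.153 × 10^8 m³
Confined: ΔV_c = S × A × Δh = 7 × 10^-4 × 7.8 × 10^7 × 12 = 6.552 × 10^5 m³
Ratio = ΔV_u / ΔV_c = Sy / S = 0.23 / 7 × 10^-4 = 328.6

ΔV_u / ΔV_c ≈ 329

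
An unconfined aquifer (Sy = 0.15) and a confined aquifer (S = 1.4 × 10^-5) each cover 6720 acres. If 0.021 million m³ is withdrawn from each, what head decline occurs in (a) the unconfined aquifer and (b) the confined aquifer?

A = 6720 acres = 2.719 × 10^7 m²
ΔV = 0.021 million m³ = 21000 m³
Unconfined: Δh_u = ΔV/(Sy·A) = 21000/(0.15 × 2.719 × 10^7) = 0.005148 m
Confined: Δh_c = ΔV/(S·A) = 21000/(1.4 × 10^-5 × 2.719 × 10^7) = 55.16 m

Δh_u ≈ 0.00515 m; Δh_c ≈ 55.2 m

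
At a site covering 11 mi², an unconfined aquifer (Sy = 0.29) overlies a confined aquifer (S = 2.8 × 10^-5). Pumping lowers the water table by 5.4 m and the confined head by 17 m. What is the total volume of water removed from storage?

A = 11 mi² = 2.849 × 10^7 m²
Unconfined: ΔV_u = Sy × A × Δh_u = 0.29 × 2.849 × 10^7 × 5.4 = 4.462 × 10^7 m³
Confined: ΔV_c = S × A × Δh_c = 2.8 × 10^-5 × 2.849 × 10^7 × 17 = 13560 m³
Total ΔV = 4.462 × 10^7 + 13560 = 4.463 × 10^7 m³

ΔV ≈ 4.46 × 10^7 m³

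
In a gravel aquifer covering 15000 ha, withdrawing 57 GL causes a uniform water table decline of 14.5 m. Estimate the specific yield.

Sy ≈ 0.026

A = 15000 ha = 1.5 × 10^8 m²
ΔV = 57 GL = 5.7 × 10^7 m³
Sy = ΔV / (A × Δh) = 5.7 × 10^7 m³ / (1.5 × 10^8 m² × 14.5 m) = 0.02621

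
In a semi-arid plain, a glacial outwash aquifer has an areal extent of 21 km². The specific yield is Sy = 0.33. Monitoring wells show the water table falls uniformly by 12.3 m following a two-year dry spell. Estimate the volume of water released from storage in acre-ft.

A = 21 km² = 2.1 × 10^7 m²
ΔV = Sy × A × Δh = 0.33 × 2.1 × 10^7 m² × 12.3 m = 8.524 × 10^7 m³
ΔV = 8.524 × 10^7 m³ = 69100 acre-ft

ΔV ≈ 69100 acre-ft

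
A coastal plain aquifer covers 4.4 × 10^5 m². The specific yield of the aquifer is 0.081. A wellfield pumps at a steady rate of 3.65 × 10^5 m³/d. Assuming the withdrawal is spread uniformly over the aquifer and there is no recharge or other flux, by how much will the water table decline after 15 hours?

Δh ≈ 6.4 m

t = 15 hours = 0.625 d
ΔV = Q × t = 3.65 × 10^5 m³/d × 0.625 d = 2.281 × 10^5 m³
Δh = ΔV / (Sy × A) = 2.281 × 10^5 / (0.081 × 4.4 × 10^5) = 6.401 m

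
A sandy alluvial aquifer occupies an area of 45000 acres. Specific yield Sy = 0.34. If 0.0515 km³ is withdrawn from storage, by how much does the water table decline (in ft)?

Δh ≈ 2.73 ft

A = 45000 acres = 1.821 × 10^8 m²
ΔV = 0.0515 km³ = 5.15 × 10^7 m³
Δh = ΔV / (Sy × A) = 5.15 × 10^7 m³ / (0.34 × 1.821 × 10^8 m²) = 0.8318 m
Δh = 0.8318 m = 2.729 ft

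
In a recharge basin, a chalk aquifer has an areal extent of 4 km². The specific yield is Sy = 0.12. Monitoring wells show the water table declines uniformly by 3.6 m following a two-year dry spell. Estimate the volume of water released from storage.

ΔV ≈ 1.73 × 10^6 m³

A = 4 km² = 4 × 10^6 m²
ΔV = Sy × A × Δh = 0.12 × 4 × 10^6 m² × 3.6 m = 1.728 × 10^6 m³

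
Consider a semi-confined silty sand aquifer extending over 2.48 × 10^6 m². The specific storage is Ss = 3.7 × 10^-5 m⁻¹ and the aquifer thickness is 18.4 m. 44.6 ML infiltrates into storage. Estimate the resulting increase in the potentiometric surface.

Δh ≈ 26.4 m

S = Ss × b = 3.7 × 10^-5 m⁻¹ × 18.4 m = 6.808 × 10^-4
ΔV = 44.6 ML = 44600 m³
Δh = ΔV / (S × A) = 44600 m³ / (6.808 × 10^-4 × 2.48 × 10^6 m²) = 26.42 m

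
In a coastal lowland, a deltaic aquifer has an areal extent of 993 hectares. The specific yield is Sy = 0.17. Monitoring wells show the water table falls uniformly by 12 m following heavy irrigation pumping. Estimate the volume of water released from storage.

ΔV ≈ 2.03 × 10^7 m³

A = 993 hectares = 9.93 × 10^6 m²
ΔV = Sy × A × Δh = 0.17 × 9.93 × 10^6 m² × 12 m = 2.026 × 10^7 m³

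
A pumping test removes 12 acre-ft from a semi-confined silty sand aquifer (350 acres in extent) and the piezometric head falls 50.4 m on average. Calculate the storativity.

S ≈ 2.1 × 10^-4

A = 350 acres = 1.416 × 10^6 m²
ΔV = 12 acre-ft = 14800 m³
S = ΔV / (A × Δh) = 14800 m³ / (1.416 × 10^6 m² × 50.4 m) = 2.073 × 10^-4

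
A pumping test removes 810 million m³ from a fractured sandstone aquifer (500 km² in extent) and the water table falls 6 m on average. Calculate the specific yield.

Sy ≈ 0.27

A = 500 km² = 5 × 10^8 m²
ΔV = 810 million m³ = 8.1 × 10^8 m³
Sy = ΔV / (A × Δh) = 8.1 × 10^8 m³ / (5 × 10^8 m² × 6 m) = 0.27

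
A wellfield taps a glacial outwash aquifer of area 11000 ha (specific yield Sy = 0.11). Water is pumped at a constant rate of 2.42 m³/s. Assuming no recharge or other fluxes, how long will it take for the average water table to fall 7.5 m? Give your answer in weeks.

A = 11000 ha = 1.1 × 10^8 m²
ΔV = Sy × A × Δh = 0.11 × 1.1 × 10^8 × 7.5 = 9.075 × 10^7 m³
Q = 2.42 m³/s = 2.091 × 10^5 m³/d
t = ΔV / Q = 9.075 × 10^7 m³ / 2.091 × 10^5 m³/d = 434 d
t = 434 d ≈ 62 weeks

t ≈ 62 weeks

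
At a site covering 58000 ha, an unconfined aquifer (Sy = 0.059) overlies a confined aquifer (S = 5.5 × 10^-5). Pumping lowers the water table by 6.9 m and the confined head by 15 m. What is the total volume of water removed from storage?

ΔV ≈ 2.37 × 10^8 m³

A = 58000 ha = 5.8 × 10^8 m²
Unconfined: ΔV_u = Sy × A × Δh_u = 0.059 × 5.8 × 10^8 × 6.9 = 2.361 × 10^8 m³
Confined: ΔV_c = S × A × Δh_c = 5.5 × 10^-5 × 5.8 × 10^8 × 15 = 4.785 × 10^5 m³
Total ΔV = 2.361 × 10^8 + 4.785 × 10^5 = 2.366 × 10^8 m³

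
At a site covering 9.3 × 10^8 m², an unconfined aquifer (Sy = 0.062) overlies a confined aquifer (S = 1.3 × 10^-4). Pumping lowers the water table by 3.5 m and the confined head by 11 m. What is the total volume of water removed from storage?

ΔV ≈ 2.03 × 10^8 m³

Unconfined: ΔV_u = Sy × A × Δh_u = 0.062 × 9.3 × 10^8 × 3.5 = 2.018 × 10^8 m³
Confined: ΔV_c = S × A × Δh_c = 1.3 × 10^-4 × 9.3 × 10^8 × 11 = 1.33 × 10^6 m³
Total ΔV = 2.018 × 10^8 + 1.33 × 10^6 = 2.031 × 10^8 m³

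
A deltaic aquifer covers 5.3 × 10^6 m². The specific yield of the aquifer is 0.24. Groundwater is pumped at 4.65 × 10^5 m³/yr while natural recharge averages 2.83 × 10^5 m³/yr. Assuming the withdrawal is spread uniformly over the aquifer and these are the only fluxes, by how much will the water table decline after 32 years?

Δh ≈ 4.58 m

Net abstraction = 4.65 × 10^5 − 2.83 × 10^5 = 1.82 × 10^5 m³/yr
Q_net = 1.82 × 10^5 m³/yr = 498.6 m³/d
t = 32 years = 11680 d
ΔV = Q × t = 498.6 m³/d × 11680 d = 5.824 × 10^6 m³
Δh = ΔV / (Sy × A) = 5.824 × 10^6 / (0.24 × 5.3 × 10^6) = 4.579 m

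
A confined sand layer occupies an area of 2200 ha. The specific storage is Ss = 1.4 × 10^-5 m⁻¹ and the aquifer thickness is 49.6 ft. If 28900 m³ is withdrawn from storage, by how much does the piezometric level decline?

Δh ≈ 6.21 m

b = 49.6 ft = 15.12 m
S = Ss × b = 1.4 × 10^-5 m⁻¹ × 15.12 m = 2.117 × 10^-4
A = 2200 ha = 2.2 × 10^7 m²
Δh = ΔV / (S × A) = 28900 m³ / (2.117 × 10^-4 × 2.2 × 10^7 m²) = 6.207 m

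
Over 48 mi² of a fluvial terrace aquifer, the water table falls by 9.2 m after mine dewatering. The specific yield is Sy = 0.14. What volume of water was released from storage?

A = 48 mi² = 1.243 × 10^8 m²
ΔV = Sy × A × Δh = 0.14 × 1.243 × 10^8 m² × 9.2 m = 1.601 × 10^8 m³

ΔV ≈ 1.6 × 10^8 m³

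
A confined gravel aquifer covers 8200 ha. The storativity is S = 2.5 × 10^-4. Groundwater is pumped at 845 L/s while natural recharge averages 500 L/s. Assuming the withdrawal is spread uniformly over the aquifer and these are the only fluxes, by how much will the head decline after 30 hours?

Δh ≈ 1.82 m

A = 8200 ha = 8.2 × 10^7 m²
Net abstraction = 845 − 500 = 345 L/s
Q_net = 345 L/s = 29810 m³/d
t = 30 hours = 1.25 d
ΔV = Q × t = 29810 m³/d × 1.25 d = 37260 m³
Δh = ΔV / (S × A) = 37260 / (2.5 × 10^-4 × 8.2 × 10^7) = 1.818 m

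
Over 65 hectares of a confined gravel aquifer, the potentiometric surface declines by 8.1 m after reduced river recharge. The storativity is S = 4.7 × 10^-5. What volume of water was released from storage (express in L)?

A = 65 hectares = 6.5 × 10^5 m²
ΔV = S × A × Δh = 4.7 × 10^-5 × 6.5 × 10^5 m² × 8.1 m = 247.5 m³
ΔV = 247.5 m³ = 2.475 × 10^5 L

ΔV ≈ 2.47 × 10^5 L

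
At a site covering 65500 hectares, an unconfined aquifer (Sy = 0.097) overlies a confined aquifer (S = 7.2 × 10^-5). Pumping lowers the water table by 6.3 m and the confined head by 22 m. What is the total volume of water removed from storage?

A = 65500 hectares = 6.55 × 10^8 m²
Unconfined: ΔV_u = Sy × A × Δh_u = 0.097 × 6.55 × 10^8 × 6.3 = 4.003 × 10^8 m³
Confined: ΔV_c = S × A × Δh_c = 7.2 × 10^-5 × 6.55 × 10^8 × 22 = 1.038 × 10^6 m³
Total ΔV = 4.003 × 10^8 + 1.038 × 10^6 = 4.013 × 10^8 m³

ΔV ≈ 4.01 × 10^8 m³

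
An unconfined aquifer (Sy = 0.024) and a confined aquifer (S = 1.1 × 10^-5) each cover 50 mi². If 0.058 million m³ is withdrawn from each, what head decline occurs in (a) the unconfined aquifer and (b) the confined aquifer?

A = 50 mi² = 1.295 × 10^8 m²
ΔV = 0.058 million m³ = 58000 m³
Unconfined: Δh_u = ΔV/(Sy·A) = 58000/(0.024 × 1.295 × 10^8) = 0.01866 m
Confined: Δh_c = ΔV/(S·A) = 58000/(1.1 × 10^-5 × 1.295 × 10^8) = 40.72 m

Δh_u ≈ 0.0187 m; Δh_c ≈ 40.7 m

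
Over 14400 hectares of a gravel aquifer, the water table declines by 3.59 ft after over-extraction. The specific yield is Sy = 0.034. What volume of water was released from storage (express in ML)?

A = 14400 hectares = 1.44 × 10^8 m²
Δh = 3.59 ft = 1.094 m
ΔV = Sy × A × Δh = 0.034 × 1.44 × 10^8 m² × 1.094 m = 5.357 × 10^6 m³
ΔV = 5.357 × 10^6 m³ = 5357 ML

ΔV ≈ 5360 ML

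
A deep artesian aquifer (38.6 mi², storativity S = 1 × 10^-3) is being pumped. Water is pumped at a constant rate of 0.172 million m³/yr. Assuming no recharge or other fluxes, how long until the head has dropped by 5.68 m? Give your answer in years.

t ≈ 3.3 years

A = 38.6 mi² = 9.997 × 10^7 m²
ΔV = S × A × Δh = 0.001 × 9.997 × 10^7 × 5.68 = 5.678 × 10^5 m³
Q = 0.172 million m³/yr = 471.2 m³/d
t = ΔV / Q = 5.678 × 10^5 m³ / 471.2 m³/d = 1205 d
t = 1205 d ≈ 3.301 years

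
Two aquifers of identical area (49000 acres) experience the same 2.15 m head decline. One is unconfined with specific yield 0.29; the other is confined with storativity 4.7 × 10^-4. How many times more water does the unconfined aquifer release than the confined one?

A = 49000 acres = 1.983 × 10^8 m²
Unconfined: ΔV_u = Sy × A × Δh = 0.29 × 1.983 × 10^8 × 2.15 = 1.236 × 10^8 m³
Confined: ΔV_c = S × A × Δh = 4.7 × 10^-4 × 1.983 × 10^8 × 2.15 = 2.004 × 10^5 m³
Ratio = ΔV_u / ΔV_c = Sy / S = 0.29 / 4.7 × 10^-4 = 617

ΔV_u / ΔV_c ≈ 617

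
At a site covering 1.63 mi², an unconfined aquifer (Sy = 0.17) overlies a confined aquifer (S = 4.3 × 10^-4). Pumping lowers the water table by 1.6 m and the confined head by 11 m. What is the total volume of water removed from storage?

ΔV ≈ 1.17 × 10^6 m³

A = 1.63 mi² = 4.222 × 10^6 m²
Unconfined: ΔV_u = Sy × A × Δh_u = 0.17 × 4.222 × 10^6 × 1.6 = 1.148 × 10^6 m³
Confined: ΔV_c = S × A × Δh_c = 4.3 × 10^-4 × 4.222 × 10^6 × 11 = 19970 m³
Total ΔV = 1.148 × 10^6 + 19970 = 1.168 × 10^6 m³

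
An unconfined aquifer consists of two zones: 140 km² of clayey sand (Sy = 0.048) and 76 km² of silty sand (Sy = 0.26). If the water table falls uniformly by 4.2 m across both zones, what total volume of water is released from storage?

ΔV ≈ 1.11 × 10^8 m³

A₁ = 140 km² = 1.4 × 10^8 m²; A₂ = 76 km² = 7.6 × 10^7 m²
ΔV₁ = 0.048 × 1.4 × 10^8 × 4.2 = 2.822 × 10^7 m³
ΔV₂ = 0.26 × 7.6 × 10^7 × 4.2 = 8.299 × 10^7 m³
ΔV = ΔV₁ + ΔV₂ = 1.112 × 10^8 m³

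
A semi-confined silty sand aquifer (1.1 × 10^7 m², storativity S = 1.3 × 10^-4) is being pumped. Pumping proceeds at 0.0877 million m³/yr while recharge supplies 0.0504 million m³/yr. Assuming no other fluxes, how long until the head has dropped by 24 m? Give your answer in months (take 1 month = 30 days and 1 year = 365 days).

t ≈ 11.2 months

ΔV = S × A × Δh = 1.3 × 10^-4 × 1.1 × 10^7 × 24 = 34320 m³
Net withdrawal = 0.0877 − 0.0504 = 0.0373 million m³/yr = 102.2 m³/d
t = ΔV / Q = 34320 m³ / 102.2 m³/d = 335.8 d
t = 335.8 d ≈ 11.19 months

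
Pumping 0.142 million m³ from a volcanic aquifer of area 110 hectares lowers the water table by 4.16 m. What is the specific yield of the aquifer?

A = 110 hectares = 1.1 × 10^6 m²
ΔV = 0.142 million m³ = 1.42 × 10^5 m³
Sy = ΔV / (A × Δh) = 1.42 × 10^5 m³ / (1.1 × 10^6 m² × 4.16 m) = 0.03103

Sy ≈ 0.031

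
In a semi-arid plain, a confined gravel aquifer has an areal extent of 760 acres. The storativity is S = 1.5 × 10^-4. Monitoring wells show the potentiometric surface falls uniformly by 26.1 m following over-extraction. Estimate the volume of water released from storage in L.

ΔV ≈ 1.2 × 10^7 L

A = 760 acres = 3.076 × 10^6 m²
ΔV = S × A × Δh = 1.5 × 10^-4 × 3.076 × 10^6 m² × 26.1 m = 12040 m³
ΔV = 12040 m³ = 1.204 × 10^7 L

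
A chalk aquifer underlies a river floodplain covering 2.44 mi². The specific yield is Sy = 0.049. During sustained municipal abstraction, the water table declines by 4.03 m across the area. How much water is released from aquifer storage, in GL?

A = 2.44 mi² = 6.32 × 10^6 m²
ΔV = Sy × A × Δh = 0.049 × 6.32 × 10^6 m² × 4.03 m = 1.248 × 10^6 m³
ΔV = 1.248 × 10^6 m³ = 1.248 GL

ΔV ≈ 1.25 GL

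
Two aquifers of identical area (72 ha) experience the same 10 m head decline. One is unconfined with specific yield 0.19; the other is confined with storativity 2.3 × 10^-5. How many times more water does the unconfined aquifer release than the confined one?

A = 72 ha = 7.2 × 10^5 m²
Unconfined: ΔV_u = Sy × A × Δh = 0.19 × 7.2 × 10^5 × 10 = 1.368 × 10^6 m³
Confined: ΔV_c = S × A × Δh = 2.3 × 10^-5 × 7.2 × 10^5 × 10 = 165.6 m³
Ratio = ΔV_u / ΔV_c = Sy / S = 0.19 / 2.3 × 10^-5 = 8261

ΔV_u / ΔV_c ≈ 8260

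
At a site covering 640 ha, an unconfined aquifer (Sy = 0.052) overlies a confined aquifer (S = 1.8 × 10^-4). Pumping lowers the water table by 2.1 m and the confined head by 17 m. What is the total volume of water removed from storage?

A = 640 ha = 6.4 × 10^6 m²
Unconfined: ΔV_u = Sy × A × Δh_u = 0.052 × 6.4 × 10^6 × 2.1 = 6.989 × 10^5 m³
Confined: ΔV_c = S × A × Δh_c = 1.8 × 10^-4 × 6.4 × 10^6 × 17 = 19580 m³
Total ΔV = 6.989 × 10^5 + 19580 = 7.185 × 10^5 m³

ΔV ≈ 7.18 × 10^5 m³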